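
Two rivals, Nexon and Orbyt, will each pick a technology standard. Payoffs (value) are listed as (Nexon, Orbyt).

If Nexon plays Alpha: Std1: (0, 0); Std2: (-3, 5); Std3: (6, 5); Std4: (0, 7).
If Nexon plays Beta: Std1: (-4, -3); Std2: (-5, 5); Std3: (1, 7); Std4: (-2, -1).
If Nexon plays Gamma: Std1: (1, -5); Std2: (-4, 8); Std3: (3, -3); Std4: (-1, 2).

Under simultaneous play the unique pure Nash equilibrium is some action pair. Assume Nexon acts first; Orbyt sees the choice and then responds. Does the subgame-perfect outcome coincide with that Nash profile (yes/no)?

no

Solve by backward induction (Nexon leads).
- Alpha: Orbyt compares 0, 5, 5, 7 and picks Std4; Nexon would get 0.
- Beta: Orbyt compares -3, 5, 7, -1 and picks Std3; Nexon would get 1.
- Gamma: Orbyt compares -5, 8, -3, 2 and picks Std2; Nexon would get -4.
Among 0, 1, -4, the best is 1 at Beta. Subgame-perfect outcome: (Beta, Std3) with payoffs (1, 7).
Under simultaneous play:
Nexon's best replies: Std1→Gamma; Std2→Alpha; Std3→Alpha; Std4→Alpha.
Orbyt's best replies: Alpha→Std4; Beta→Std3; Gamma→Std2.
The unique mutual best reply is (Alpha, Std4), giving (0, 7).
Sequential outcome (Beta, Std3) differs from the Nash profile (Alpha, Std4).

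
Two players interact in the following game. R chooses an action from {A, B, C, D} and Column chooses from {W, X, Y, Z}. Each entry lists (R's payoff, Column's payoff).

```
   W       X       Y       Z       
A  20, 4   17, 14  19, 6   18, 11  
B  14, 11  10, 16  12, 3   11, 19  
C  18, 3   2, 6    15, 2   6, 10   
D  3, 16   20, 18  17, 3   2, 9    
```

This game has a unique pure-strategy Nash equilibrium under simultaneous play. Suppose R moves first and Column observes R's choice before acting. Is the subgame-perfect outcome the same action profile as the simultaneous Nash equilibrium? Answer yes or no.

Solve by backward induction (R leads).
- A → Column plays X (best of 4, 14, 6, 11); R gets 17.
- B → Column plays Z (best of 11, 16, 3, 19); R gets 11.
- C → Column plays Z (best of 3, 6, 2, 10); R gets 6.
- D → Column plays X (best of 16, 18, 3, 9); R gets 20.
Maximizing over 17, 11, 6, 20, R chooses D. Subgame-perfect outcome: (D, X) with payoffs (20, 18).
Now find the simultaneous Nash equilibrium.
R's best replies: W→A; X→D; Y→A; Z→A.
Column's best replies: A→X; B→Z; C→Z; D→X.
The unique mutual best reply is (D, X), giving (20, 18).
Sequential outcome (D, X) coincides with the Nash profile (D, X).

yes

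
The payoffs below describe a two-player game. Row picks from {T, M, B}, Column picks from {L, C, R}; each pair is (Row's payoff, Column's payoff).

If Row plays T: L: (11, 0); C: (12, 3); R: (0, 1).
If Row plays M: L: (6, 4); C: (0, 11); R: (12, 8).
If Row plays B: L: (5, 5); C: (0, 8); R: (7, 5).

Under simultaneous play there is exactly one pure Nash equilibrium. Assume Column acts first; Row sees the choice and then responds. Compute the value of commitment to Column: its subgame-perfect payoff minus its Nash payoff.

5

Work backward from Row's decision.
- L → Row plays T (best of 11, 6, 5); Column gets 0.
- C → Row plays T (best of 12, 0, 0); Column gets 3.
- R → Row plays M (best of 0, 12, 7); Column gets 8.
Maximizing over 0, 3, 8, Column chooses R. Subgame-perfect outcome: (M, R) with payoffs (12, 8).
Now find the simultaneous Nash equilibrium.
Row's best replies: L→T; C→T; R→M.
Column's best replies: T→C; M→C; B→C.
Only (T, C) has each player best-responding; Nash payoffs (12, 3).
Column's commitment gain: 8 − 3 = 5.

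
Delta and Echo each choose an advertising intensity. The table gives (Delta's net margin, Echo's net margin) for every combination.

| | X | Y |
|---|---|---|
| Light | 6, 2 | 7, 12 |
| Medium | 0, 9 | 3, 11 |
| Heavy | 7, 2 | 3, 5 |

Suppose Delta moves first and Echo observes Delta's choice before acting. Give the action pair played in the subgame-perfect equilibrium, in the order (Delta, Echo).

(Light, Y)

Solve by backward induction (Delta leads).
- Light: BR = Y, leader payoff 7.
- Medium: BR = Y, leader payoff 3.
- Heavy: BR = Y, leader payoff 3.
Among 7, 3, 3, the best is 7 at Light. Subgame-perfect outcome: (Light, Y) with payoffs (7, 12).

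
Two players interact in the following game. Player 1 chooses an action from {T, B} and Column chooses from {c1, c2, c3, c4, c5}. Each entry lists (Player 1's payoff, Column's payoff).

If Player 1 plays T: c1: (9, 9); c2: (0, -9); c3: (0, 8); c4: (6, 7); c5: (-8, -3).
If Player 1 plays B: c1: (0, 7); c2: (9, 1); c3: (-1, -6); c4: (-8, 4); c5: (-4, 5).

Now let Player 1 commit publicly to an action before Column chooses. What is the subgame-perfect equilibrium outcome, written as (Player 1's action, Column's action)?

Backward induction with Player 1 moving first.
- T: Column compares 9, -9, 8, 7, -3 and picks c1; Player 1 would get 9.
- B: Column compares 7, 1, -6, 4, 5 and picks c1; Player 1 would get 0.
Maximizing over 9, 0, Player 1 chooses T. Subgame-perfect outcome: (T, c1) with payoffs (9, 9).

(T, c1)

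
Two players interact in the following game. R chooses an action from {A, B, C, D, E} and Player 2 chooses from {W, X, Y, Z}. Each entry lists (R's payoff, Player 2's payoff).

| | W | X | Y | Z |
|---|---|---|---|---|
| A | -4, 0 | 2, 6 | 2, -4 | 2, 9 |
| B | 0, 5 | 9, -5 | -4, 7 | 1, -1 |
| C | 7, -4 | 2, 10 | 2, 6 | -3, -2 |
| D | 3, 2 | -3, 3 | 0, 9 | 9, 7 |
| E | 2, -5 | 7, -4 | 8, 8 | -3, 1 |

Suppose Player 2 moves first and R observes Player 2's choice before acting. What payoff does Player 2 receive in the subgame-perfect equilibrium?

Solve by backward induction (Player 2 leads).
- W → R plays C (best of -4, 0, 7, 3, 2); Player 2 gets -4.
- X → R plays B (best of 2, 9, 2, -3, 7); Player 2 gets -5.
- Y → R plays E (best of 2, -4, 2, 0, 8); Player 2 gets 8.
- Z → R plays D (best of 2, 1, -3, 9, -3); Player 2 gets 7.
Maximizing over -4, -5, 8, 7, Player 2 chooses Y. Subgame-perfect outcome: (E, Y) with payoffs (8, 8).

8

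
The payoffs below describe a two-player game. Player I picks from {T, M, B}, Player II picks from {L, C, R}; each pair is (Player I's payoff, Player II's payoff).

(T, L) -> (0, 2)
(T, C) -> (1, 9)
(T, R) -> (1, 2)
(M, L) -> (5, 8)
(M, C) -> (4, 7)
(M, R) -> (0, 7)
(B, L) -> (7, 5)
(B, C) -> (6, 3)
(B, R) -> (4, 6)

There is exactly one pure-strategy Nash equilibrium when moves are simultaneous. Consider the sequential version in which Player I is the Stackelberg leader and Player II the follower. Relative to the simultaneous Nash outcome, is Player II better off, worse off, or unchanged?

Player II best-responds to each possible Player I move:
- T → Player II plays C (best of 2, 9, 2); Player I gets 1.
- M → Player II plays L (best of 8, 7, 7); Player I gets 5.
- B → Player II plays R (best of 5, 3, 6); Player I gets 4.
Maximizing over 1, 5, 4, Player I chooses M. Subgame-perfect outcome: (M, L) with payoffs (5, 8).
Now find the simultaneous Nash equilibrium.
Player I's best replies: L→B; C→B; R→B.
Player II's best replies: T→C; M→L; B→R.
Only (B, R) has each player best-responding; Nash payoffs (4, 6).
Player II earns 8 sequentially versus 6 at the Nash outcome: better off.

better off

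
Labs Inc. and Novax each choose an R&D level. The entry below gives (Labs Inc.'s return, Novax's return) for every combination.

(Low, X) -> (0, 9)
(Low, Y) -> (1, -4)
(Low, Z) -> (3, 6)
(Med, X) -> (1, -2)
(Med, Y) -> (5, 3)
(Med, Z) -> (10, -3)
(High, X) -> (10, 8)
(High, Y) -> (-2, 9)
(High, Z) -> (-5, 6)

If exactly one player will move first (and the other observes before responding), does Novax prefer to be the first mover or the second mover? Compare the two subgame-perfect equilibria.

first

If Labs Inc. leads: Novax's best replies are Low→X, Med→Y, High→Y; Labs Inc.'s induced payoffs 0, 5, -2; outcome (Med, Y), payoffs (5, 3).
If Novax leads: Labs Inc.'s best replies are X→High, Y→Med, Z→Med; Novax's induced payoffs 8, 3, -3; outcome (High, X), payoffs (10, 8).
Novax gets 8 moving first and 3 moving second, so Novax prefers to move first.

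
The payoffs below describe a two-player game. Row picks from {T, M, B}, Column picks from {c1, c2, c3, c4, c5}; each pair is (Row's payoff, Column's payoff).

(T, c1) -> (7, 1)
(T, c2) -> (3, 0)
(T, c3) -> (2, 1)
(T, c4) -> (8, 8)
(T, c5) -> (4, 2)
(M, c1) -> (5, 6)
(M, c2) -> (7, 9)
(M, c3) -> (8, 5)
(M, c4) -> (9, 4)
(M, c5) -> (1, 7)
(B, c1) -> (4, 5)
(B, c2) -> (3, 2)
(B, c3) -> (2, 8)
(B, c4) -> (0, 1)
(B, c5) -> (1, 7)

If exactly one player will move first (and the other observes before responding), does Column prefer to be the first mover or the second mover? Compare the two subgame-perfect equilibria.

If Row leads: Column's best replies are T→c4, M→c2, B→c3; Row's induced payoffs 8, 7, 2; outcome (T, c4), payoffs (8, 8).
If Column leads: Row's best replies are c1→T, c2→M, c3→M, c4→M, c5→T; Column's induced payoffs 1, 9, 5, 4, 2; outcome (M, c2), payoffs (7, 9).
Column gets 9 moving first and 8 moving second, so Column prefers to move first.

first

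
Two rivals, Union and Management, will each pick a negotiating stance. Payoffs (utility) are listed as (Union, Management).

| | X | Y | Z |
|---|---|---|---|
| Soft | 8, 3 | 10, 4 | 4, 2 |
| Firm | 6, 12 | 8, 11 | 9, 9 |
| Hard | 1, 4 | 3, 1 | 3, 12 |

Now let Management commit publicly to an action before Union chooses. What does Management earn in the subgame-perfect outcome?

9

Backward induction with Management moving first.
- X: BR = Soft, leader payoff 3.
- Y: BR = Soft, leader payoff 4.
- Z: BR = Firm, leader payoff 9.
Maximizing over 3, 4, 9, Management chooses Z. Subgame-perfect outcome: (Firm, Z) with payoffs (9, 9).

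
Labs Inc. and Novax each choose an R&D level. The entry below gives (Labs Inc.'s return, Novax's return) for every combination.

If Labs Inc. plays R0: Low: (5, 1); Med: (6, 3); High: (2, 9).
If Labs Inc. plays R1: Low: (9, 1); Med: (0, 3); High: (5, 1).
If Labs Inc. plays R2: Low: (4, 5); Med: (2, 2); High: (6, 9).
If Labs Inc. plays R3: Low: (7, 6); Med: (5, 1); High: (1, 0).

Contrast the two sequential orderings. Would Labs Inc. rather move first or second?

first

If Labs Inc. leads: Novax's best replies are R0→High, R1→Med, R2→High, R3→Low; Labs Inc.'s induced payoffs 2, 0, 6, 7; outcome (R3, Low), payoffs (7, 6).
If Novax leads: Labs Inc.'s best replies are Low→R1, Med→R0, High→R2; Novax's induced payoffs 1, 3, 9; outcome (R2, High), payoffs (6, 9).
Labs Inc. gets 7 moving first and 6 moving second, so Labs Inc. prefers to move first.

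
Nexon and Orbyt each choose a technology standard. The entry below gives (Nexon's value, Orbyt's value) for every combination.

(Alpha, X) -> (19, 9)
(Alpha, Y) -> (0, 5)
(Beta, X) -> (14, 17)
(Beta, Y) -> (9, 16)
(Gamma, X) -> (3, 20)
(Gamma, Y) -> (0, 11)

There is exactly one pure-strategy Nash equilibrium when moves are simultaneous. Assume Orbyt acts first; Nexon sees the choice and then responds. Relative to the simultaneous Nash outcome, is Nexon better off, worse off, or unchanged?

Nexon best-responds to each possible Orbyt move:
- X: Nexon compares 19, 14, 3 and picks Alpha; Orbyt would get 9.
- Y: Nexon compares 0, 9, 0 and picks Beta; Orbyt would get 16.
Among 9, 16, the best is 16 at Y. Subgame-perfect outcome: (Beta, Y) with payoffs (9, 16).
Now find the simultaneous Nash equilibrium.
Nexon's best replies: X→Alpha; Y→Beta.
Orbyt's best replies: Alpha→X; Beta→X; Gamma→X.
The unique mutual best reply is (Alpha, X), giving (19, 9).
Nexon earns 9 sequentially versus 19 at the Nash outcome: worse off.

worse off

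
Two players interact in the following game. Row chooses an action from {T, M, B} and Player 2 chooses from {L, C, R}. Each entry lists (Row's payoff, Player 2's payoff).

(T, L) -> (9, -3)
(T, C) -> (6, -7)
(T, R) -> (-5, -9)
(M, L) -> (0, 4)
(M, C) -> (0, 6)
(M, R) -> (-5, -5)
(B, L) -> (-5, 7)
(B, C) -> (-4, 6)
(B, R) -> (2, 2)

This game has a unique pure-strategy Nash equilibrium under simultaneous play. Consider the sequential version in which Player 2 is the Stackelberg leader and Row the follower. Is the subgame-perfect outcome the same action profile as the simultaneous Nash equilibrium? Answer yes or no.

no

Backward induction with Player 2 moving first.
- L → Row plays T (best of 9, 0, -5); Player 2 gets -3.
- C → Row plays T (best of 6, 0, -4); Player 2 gets -7.
- R → Row plays B (best of -5, -5, 2); Player 2 gets 2.
Among -3, -7, 2, the best is 2 at R. Subgame-perfect outcome: (B, R) with payoffs (2, 2).
Under simultaneous play:
Row's best replies: L→T; C→T; R→B.
Player 2's best replies: T→L; M→C; B→L.
The unique mutual best reply is (T, L), giving (9, -3).
Sequential outcome (B, R) differs from the Nash profile (T, L).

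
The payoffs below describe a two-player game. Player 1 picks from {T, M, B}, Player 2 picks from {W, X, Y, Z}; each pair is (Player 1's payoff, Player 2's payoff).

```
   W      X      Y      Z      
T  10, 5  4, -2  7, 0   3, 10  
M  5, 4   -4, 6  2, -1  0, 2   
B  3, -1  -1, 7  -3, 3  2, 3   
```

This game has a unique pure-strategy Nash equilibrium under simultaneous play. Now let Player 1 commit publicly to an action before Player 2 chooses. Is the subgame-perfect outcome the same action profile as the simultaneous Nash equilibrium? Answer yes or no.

Player 2 best-responds to each possible Player 1 move:
- T → Player 2 plays Z (best of 5, -2, 0, 10); Player 1 gets 3.
- M → Player 2 plays X (best of 4, 6, -1, 2); Player 1 gets -4.
- B → Player 2 plays X (best of -1, 7, 3, 3); Player 1 gets -1.
Maximizing over 3, -4, -1, Player 1 chooses T. Subgame-perfect outcome: (T, Z) with payoffs (3, 10).
Under simultaneous play:
Player 1's best replies: W→T; X→T; Y→T; Z→T.
Player 2's best replies: T→Z; M→X; B→X.
The unique mutual best reply is (T, Z), giving (3, 10).
Sequential outcome (T, Z) coincides with the Nash profile (T, Z).

yes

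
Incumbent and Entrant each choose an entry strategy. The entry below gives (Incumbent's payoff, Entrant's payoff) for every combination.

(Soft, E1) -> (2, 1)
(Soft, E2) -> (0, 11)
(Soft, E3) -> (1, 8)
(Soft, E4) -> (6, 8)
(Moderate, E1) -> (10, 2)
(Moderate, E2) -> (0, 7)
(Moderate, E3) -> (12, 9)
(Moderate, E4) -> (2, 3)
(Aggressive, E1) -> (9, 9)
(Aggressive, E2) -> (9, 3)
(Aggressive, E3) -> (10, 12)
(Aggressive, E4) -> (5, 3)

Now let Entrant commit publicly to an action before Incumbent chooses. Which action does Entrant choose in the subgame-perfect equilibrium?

E3

Solve by backward induction (Entrant leads).
- E1 → Incumbent plays Moderate (best of 2, 10, 9); Entrant gets 2.
- E2 → Incumbent plays Aggressive (best of 0, 0, 9); Entrant gets 3.
- E3 → Incumbent plays Moderate (best of 1, 12, 10); Entrant gets 9.
- E4 → Incumbent plays Soft (best of 6, 2, 5); Entrant gets 8.
Among 2, 3, 9, 8, the best is 9 at E3. Subgame-perfect outcome: (Moderate, E3) with payoffs (12, 9).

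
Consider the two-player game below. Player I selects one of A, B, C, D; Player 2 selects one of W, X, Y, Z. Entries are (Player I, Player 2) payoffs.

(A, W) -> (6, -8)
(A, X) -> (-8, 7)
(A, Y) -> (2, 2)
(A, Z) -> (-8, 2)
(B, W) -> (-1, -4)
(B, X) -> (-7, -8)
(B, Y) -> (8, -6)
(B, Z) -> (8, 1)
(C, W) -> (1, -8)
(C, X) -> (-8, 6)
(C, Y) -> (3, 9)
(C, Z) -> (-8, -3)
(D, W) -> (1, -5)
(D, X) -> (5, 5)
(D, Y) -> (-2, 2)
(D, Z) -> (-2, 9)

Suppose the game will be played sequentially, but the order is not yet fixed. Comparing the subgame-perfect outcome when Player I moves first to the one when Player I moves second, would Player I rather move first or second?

If Player I leads: Player 2's best replies are A→X, B→Z, C→Y, D→Z; Player I's induced payoffs -8, 8, 3, -2; outcome (B, Z), payoffs (8, 1).
If Player 2 leads: Player I's best replies are W→A, X→D, Y→B, Z→B; Player 2's induced payoffs -8, 5, -6, 1; outcome (D, X), payoffs (5, 5).
Player I gets 8 moving first and 5 moving second, so Player I prefers to move first.

first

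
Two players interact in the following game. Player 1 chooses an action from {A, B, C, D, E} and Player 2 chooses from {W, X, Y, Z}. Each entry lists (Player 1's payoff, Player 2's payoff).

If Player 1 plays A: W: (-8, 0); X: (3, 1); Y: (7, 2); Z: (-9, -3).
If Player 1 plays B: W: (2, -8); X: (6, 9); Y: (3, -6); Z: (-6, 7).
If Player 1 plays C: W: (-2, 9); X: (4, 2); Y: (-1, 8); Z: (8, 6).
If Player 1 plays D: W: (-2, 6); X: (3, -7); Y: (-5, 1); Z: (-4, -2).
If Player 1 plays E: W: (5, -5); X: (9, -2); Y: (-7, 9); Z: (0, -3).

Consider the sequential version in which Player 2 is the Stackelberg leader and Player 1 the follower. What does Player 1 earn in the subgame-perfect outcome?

Work backward from Player 1's decision.
- W → Player 1 plays E (best of -8, 2, -2, -2, 5); Player 2 gets -5.
- X → Player 1 plays E (best of 3, 6, 4, 3, 9); Player 2 gets -2.
- Y → Player 1 plays A (best of 7, 3, -1, -5, -7); Player 2 gets 2.
- Z → Player 1 plays C (best of -9, -6, 8, -4, 0); Player 2 gets 6.
Maximizing over -5, -2, 2, 6, Player 2 chooses Z. Subgame-perfect outcome: (C, Z) with payoffs (8, 6).

8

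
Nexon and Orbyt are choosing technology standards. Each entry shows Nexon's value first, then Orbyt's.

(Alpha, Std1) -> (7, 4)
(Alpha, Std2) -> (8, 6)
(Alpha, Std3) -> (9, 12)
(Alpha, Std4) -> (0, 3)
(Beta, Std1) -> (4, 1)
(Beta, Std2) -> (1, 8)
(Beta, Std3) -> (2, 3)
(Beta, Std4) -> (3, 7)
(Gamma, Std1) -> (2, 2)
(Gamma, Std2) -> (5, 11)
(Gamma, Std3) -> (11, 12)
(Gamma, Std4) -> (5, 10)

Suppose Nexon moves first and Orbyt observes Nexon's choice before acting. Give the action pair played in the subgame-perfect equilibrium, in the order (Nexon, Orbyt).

Work backward from Orbyt's decision.
- Alpha: Orbyt compares 4, 6, 12, 3 and picks Std3; Nexon would get 9.
- Beta: Orbyt compares 1, 8, 3, 7 and picks Std2; Nexon would get 1.
- Gamma: Orbyt compares 2, 11, 12, 10 and picks Std3; Nexon would get 11.
Nexon's induced payoffs are 9, 1, 11, so Nexon commits to Gamma. Subgame-perfect outcome: (Gamma, Std3) with payoffs (11, 12).

(Gamma, Std3)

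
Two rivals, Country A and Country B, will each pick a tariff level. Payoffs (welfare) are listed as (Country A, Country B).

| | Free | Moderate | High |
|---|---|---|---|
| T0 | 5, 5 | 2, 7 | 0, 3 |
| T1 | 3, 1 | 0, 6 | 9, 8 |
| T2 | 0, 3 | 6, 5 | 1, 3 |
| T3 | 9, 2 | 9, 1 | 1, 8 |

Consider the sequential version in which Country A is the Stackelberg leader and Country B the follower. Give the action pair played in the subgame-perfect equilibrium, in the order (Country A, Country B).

Country B best-responds to each possible Country A move:
- T0 → Country B plays Moderate (best of 5, 7, 3); Country A gets 2.
- T1 → Country B plays High (best of 1, 6, 8); Country A gets 9.
- T2 → Country B plays Moderate (best of 3, 5, 3); Country A gets 6.
- T3 → Country B plays High (best of 2, 1, 8); Country A gets 1.
Among 2, 9, 6, 1, the best is 9 at T1. Subgame-perfect outcome: (T1, High) with payoffs (9, 8).

(T1, High)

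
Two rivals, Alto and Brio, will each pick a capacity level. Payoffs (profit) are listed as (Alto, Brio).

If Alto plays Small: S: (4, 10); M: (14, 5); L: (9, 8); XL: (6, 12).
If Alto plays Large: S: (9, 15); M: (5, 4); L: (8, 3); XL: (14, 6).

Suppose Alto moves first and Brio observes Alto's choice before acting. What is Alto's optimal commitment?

Large

Work backward from Brio's decision.
- Small: BR = XL, leader payoff 6.
- Large: BR = S, leader payoff 9.
Maximizing over 6, 9, Alto chooses Large. Subgame-perfect outcome: (Large, S) with payoffs (9, 15).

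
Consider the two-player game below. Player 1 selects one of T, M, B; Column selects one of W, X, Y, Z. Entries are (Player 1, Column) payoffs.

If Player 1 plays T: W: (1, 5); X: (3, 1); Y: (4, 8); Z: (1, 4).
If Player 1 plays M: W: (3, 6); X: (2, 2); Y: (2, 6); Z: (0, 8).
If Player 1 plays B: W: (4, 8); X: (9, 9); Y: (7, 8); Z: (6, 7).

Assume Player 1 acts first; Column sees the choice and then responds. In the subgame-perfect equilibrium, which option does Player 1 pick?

Solve by backward induction (Player 1 leads).
- T → Column plays Y (best of 5, 1, 8, 4); Player 1 gets 4.
- M → Column plays Z (best of 6, 2, 6, 8); Player 1 gets 0.
- B → Column plays X (best of 8, 9, 8, 7); Player 1 gets 9.
Maximizing over 4, 0, 9, Player 1 chooses B. Subgame-perfect outcome: (B, X) with payoffs (9, 9).

B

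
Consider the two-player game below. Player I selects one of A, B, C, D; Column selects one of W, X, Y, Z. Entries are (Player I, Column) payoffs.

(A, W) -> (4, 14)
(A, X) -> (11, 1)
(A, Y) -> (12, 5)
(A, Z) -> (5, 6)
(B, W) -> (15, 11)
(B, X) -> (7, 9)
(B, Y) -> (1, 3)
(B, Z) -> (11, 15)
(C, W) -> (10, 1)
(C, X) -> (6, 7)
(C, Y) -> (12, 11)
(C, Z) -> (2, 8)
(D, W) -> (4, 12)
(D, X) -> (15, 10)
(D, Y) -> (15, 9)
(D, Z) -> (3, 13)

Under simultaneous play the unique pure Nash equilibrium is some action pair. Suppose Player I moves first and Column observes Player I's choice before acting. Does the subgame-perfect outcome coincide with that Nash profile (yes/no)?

no

Solve by backward induction (Player I leads).
- A → Column plays W (best of 14, 1, 5, 6); Player I gets 4.
- B → Column plays Z (best of 11, 9, 3, 15); Player I gets 11.
- C → Column plays Y (best of 1, 7, 11, 8); Player I gets 12.
- D → Column plays Z (best of 12, 10, 9, 13); Player I gets 3.
Among 4, 11, 12, 3, the best is 12 at C. Subgame-perfect outcome: (C, Y) with payoffs (12, 11).
For the simultaneous game, intersect best replies.
Player I's best replies: W→B; X→D; Y→D; Z→B.
Column's best replies: A→W; B→Z; C→Y; D→Z.
Only (B, Z) has each player best-responding; Nash payoffs (11, 15).
Sequential outcome (C, Y) differs from the Nash profile (B, Z).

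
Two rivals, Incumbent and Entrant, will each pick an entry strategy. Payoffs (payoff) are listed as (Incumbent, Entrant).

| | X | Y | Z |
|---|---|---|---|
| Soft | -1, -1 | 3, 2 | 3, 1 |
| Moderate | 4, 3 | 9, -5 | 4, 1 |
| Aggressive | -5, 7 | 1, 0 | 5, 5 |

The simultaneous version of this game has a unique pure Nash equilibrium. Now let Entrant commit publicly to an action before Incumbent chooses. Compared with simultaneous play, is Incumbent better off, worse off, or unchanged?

better off

Work backward from Incumbent's decision.
- X → Incumbent plays Moderate (best of -1, 4, -5); Entrant gets 3.
- Y → Incumbent plays Moderate (best of 3, 9, 1); Entrant gets -5.
- Z → Incumbent plays Aggressive (best of 3, 4, 5); Entrant gets 5.
Among 3, -5, 5, the best is 5 at Z. Subgame-perfect outcome: (Aggressive, Z) with payoffs (5, 5).
Now find the simultaneous Nash equilibrium.
Incumbent's best replies: X→Moderate; Y→Moderate; Z→Aggressive.
Entrant's best replies: Soft→Y; Moderate→X; Aggressive→X.
The unique mutual best reply is (Moderate, X), giving (4, 3).
Incumbent earns 5 sequentially versus 4 at the Nash outcome: better off.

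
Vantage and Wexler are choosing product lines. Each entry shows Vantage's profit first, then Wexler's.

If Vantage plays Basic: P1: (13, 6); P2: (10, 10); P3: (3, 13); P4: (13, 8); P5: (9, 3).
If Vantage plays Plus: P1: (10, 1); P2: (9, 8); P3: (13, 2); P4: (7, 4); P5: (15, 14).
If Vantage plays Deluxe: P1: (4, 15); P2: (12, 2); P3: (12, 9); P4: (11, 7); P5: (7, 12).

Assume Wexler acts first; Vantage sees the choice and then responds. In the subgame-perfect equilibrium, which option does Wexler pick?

Backward induction with Wexler moving first.
- P1 → Vantage plays Basic (best of 13, 10, 4); Wexler gets 6.
- P2 → Vantage plays Deluxe (best of 10, 9, 12); Wexler gets 2.
- P3 → Vantage plays Plus (best of 3, 13, 12); Wexler gets 2.
- P4 → Vantage plays Basic (best of 13, 7, 11); Wexler gets 8.
- P5 → Vantage plays Plus (best of 9, 15, 7); Wexler gets 14.
Among 6, 2, 2, 8, 14, the best is 14 at P5. Subgame-perfect outcome: (Plus, P5) with payoffs (15, 14).

P5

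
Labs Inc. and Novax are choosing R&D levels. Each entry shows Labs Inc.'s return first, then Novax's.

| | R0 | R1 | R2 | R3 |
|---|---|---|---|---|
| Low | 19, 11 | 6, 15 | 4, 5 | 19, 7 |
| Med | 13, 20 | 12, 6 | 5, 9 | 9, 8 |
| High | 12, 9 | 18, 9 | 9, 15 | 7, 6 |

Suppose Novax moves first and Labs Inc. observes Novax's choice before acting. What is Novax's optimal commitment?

R2

Backward induction with Novax moving first.
- R0: BR = Low, leader payoff 11.
- R1: BR = High, leader payoff 9.
- R2: BR = High, leader payoff 15.
- R3: BR = Low, leader payoff 7.
Among 11, 9, 15, 7, the best is 15 at R2. Subgame-perfect outcome: (High, R2) with payoffs (9, 15).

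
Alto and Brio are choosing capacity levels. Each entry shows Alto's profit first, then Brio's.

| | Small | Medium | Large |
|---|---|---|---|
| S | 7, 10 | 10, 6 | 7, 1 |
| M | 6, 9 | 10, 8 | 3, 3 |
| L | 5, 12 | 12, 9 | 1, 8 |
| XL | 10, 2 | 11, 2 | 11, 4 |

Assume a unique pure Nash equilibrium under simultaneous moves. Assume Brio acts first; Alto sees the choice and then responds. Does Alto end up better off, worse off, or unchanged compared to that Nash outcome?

Backward induction with Brio moving first.
- Small: Alto compares 7, 6, 5, 10 and picks XL; Brio would get 2.
- Medium: Alto compares 10, 10, 12, 11 and picks L; Brio would get 9.
- Large: Alto compares 7, 3, 1, 11 and picks XL; Brio would get 4.
Brio's induced payoffs are 2, 9, 4, so Brio commits to Medium. Subgame-perfect outcome: (L, Medium) with payoffs (12, 9).
Now find the simultaneous Nash equilibrium.
Alto's best replies: Small→XL; Medium→L; Large→XL.
Brio's best replies: S→Small; M→Small; L→Small; XL→Large.
The unique mutual best reply is (XL, Large), giving (11, 4).
Alto earns 12 sequentially versus 11 at the Nash outcome: better off.

better off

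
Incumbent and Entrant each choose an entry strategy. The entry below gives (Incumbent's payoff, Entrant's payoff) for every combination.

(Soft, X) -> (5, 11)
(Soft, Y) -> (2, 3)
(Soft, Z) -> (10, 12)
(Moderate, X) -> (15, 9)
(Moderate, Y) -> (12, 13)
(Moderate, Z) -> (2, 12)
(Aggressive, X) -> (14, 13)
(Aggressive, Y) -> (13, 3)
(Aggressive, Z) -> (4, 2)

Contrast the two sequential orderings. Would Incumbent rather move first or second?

If Incumbent leads: Entrant's best replies are Soft→Z, Moderate→Y, Aggressive→X; Incumbent's induced payoffs 10, 12, 14; outcome (Aggressive, X), payoffs (14, 13).
If Entrant leads: Incumbent's best replies are X→Moderate, Y→Aggressive, Z→Soft; Entrant's induced payoffs 9, 3, 12; outcome (Soft, Z), payoffs (10, 12).
Incumbent gets 14 moving first and 10 moving second, so Incumbent prefers to move first.

first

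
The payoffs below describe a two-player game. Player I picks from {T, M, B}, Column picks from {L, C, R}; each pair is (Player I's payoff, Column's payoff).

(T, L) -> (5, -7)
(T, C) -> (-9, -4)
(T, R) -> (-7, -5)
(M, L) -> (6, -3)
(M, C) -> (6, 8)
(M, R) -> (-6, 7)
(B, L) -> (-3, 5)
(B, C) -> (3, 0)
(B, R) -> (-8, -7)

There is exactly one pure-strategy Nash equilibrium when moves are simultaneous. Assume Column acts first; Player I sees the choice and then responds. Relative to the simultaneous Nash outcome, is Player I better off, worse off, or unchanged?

Player I best-responds to each possible Column move:
- L: BR = M, leader payoff -3.
- C: BR = M, leader payoff 8.
- R: BR = M, leader payoff 7.
Maximizing over -3, 8, 7, Column chooses C. Subgame-perfect outcome: (M, C) with payoffs (6, 8).
Under simultaneous play:
Player I's best replies: L→M; C→M; R→M.
Column's best replies: T→C; M→C; B→L.
Only (M, C) has each player best-responding; Nash payoffs (6, 8).
Player I earns 6 sequentially versus 6 at the Nash outcome: unchanged.

unchanged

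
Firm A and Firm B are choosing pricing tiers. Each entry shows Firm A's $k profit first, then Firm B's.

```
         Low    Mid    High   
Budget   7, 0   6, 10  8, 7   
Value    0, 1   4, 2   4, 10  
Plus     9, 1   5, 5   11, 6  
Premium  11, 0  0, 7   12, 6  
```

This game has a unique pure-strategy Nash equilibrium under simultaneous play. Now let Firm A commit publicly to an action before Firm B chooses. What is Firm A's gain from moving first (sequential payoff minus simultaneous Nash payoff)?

5

Solve by backward induction (Firm A leads).
- Budget: BR = Mid, leader payoff 6.
- Value: BR = High, leader payoff 4.
- Plus: BR = High, leader payoff 11.
- Premium: BR = Mid, leader payoff 0.
Among 6, 4, 11, 0, the best is 11 at Plus. Subgame-perfect outcome: (Plus, High) with payoffs (11, 6).
For the simultaneous game, intersect best replies.
Firm A's best replies: Low→Premium; Mid→Budget; High→Premium.
Firm B's best replies: Budget→Mid; Value→High; Plus→High; Premium→Mid.
The unique mutual best reply is (Budget, Mid), giving (6, 10).
Firm A's commitment gain: 11 − 6 = 5.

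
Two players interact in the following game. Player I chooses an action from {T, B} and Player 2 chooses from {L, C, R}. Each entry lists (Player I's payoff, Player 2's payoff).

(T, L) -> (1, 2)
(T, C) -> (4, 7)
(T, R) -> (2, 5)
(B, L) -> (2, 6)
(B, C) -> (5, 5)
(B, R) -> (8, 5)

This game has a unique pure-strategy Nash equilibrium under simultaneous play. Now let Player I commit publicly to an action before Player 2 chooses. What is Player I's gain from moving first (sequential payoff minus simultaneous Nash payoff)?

Backward induction with Player I moving first.
- T: BR = C, leader payoff 4.
- B: BR = L, leader payoff 2.
Player I's induced payoffs are 4, 2, so Player I commits to T. Subgame-perfect outcome: (T, C) with payoffs (4, 7).
Under simultaneous play:
Player I's best replies: L→B; C→B; R→B.
Player 2's best replies: T→C; B→L.
Only (B, L) has each player best-responding; Nash payoffs (2, 6).
Player I's commitment gain: 4 − 2 = 2.

2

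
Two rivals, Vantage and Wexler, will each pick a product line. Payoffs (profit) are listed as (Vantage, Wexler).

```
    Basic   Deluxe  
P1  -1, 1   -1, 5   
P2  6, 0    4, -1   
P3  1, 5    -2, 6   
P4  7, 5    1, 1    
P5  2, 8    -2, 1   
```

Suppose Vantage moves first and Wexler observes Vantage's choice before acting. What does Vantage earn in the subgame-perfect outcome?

Solve by backward induction (Vantage leads).
- P1: Wexler compares 1, 5 and picks Deluxe; Vantage would get -1.
- P2: Wexler compares 0, -1 and picks Basic; Vantage would get 6.
- P3: Wexler compares 5, 6 and picks Deluxe; Vantage would get -2.
- P4: Wexler compares 5, 1 and picks Basic; Vantage would get 7.
- P5: Wexler compares 8, 1 and picks Basic; Vantage would get 2.
Among -1, 6, -2, 7, 2, the best is 7 at P4. Subgame-perfect outcome: (P4, Basic) with payoffs (7, 5).

7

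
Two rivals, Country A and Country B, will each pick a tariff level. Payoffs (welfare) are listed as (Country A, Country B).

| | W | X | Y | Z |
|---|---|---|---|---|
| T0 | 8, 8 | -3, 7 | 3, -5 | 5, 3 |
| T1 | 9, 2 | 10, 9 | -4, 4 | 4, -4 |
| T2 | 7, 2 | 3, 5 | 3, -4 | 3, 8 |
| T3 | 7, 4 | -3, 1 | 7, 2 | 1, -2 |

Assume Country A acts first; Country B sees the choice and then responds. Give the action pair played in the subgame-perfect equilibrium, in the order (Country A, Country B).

Backward induction with Country A moving first.
- T0: Country B compares 8, 7, -5, 3 and picks W; Country A would get 8.
- T1: Country B compares 2, 9, 4, -4 and picks X; Country A would get 10.
- T2: Country B compares 2, 5, -4, 8 and picks Z; Country A would get 3.
- T3: Country B compares 4, 1, 2, -2 and picks W; Country A would get 7.
Among 8, 10, 3, 7, the best is 10 at T1. Subgame-perfect outcome: (T1, X) with payoffs (10, 9).

(T1, X)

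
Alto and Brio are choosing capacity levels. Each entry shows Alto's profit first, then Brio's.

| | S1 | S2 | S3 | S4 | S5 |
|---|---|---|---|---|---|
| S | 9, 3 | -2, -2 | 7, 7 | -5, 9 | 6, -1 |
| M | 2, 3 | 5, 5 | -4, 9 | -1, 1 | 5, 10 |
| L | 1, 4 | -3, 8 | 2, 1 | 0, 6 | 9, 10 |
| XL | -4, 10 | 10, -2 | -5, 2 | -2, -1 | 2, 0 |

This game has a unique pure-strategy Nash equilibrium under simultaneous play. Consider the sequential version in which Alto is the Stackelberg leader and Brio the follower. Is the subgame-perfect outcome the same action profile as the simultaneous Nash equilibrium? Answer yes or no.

yes

Work backward from Brio's decision.
- S: BR = S4, leader payoff -5.
- M: BR = S5, leader payoff 5.
- L: BR = S5, leader payoff 9.
- XL: BR = S1, leader payoff -4.
Alto's induced payoffs are -5, 5, 9, -4, so Alto commits to L. Subgame-perfect outcome: (L, S5) with payoffs (9, 10).
Now find the simultaneous Nash equilibrium.
Alto's best replies: S1→S; S2→XL; S3→S; S4→L; S5→L.
Brio's best replies: S→S4; M→S5; L→S5; XL→S1.
Only (L, S5) has each player best-responding; Nash payoffs (9, 10).
Sequential outcome (L, S5) coincides with the Nash profile (L, S5).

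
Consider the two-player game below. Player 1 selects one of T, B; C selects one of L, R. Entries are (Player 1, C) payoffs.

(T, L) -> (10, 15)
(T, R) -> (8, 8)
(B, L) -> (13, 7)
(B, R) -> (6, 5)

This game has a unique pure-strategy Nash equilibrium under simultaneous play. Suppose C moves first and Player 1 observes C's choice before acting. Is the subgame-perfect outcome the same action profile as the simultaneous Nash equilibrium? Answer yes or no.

Solve by backward induction (C leads).
- L → Player 1 plays B (best of 10, 13); C gets 7.
- R → Player 1 plays T (best of 8, 6); C gets 8.
Maximizing over 7, 8, C chooses R. Subgame-perfect outcome: (T, R) with payoffs (8, 8).
For the simultaneous game, intersect best replies.
Player 1's best replies: L→B; R→T.
C's best replies: T→L; B→L.
Only (B, L) has each player best-responding; Nash payoffs (13, 7).
Sequential outcome (T, R) differs from the Nash profile (B, L).

no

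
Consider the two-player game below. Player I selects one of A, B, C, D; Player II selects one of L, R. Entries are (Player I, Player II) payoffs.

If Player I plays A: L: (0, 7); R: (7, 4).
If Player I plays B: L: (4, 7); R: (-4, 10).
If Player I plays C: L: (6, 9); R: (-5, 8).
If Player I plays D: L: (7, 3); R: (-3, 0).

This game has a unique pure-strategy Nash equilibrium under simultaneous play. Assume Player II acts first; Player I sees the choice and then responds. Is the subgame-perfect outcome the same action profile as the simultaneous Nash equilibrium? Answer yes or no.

no

Player I best-responds to each possible Player II move:
- L: BR = D, leader payoff 3.
- R: BR = A, leader payoff 4.
Among 3, 4, the best is 4 at R. Subgame-perfect outcome: (A, R) with payoffs (7, 4).
For the simultaneous game, intersect best replies.
Player I's best replies: L→D; R→A.
Player II's best replies: A→L; B→R; C→L; D→L.
The unique mutual best reply is (D, L), giving (7, 3).
Sequential outcome (A, R) differs from the Nash profile (D, L).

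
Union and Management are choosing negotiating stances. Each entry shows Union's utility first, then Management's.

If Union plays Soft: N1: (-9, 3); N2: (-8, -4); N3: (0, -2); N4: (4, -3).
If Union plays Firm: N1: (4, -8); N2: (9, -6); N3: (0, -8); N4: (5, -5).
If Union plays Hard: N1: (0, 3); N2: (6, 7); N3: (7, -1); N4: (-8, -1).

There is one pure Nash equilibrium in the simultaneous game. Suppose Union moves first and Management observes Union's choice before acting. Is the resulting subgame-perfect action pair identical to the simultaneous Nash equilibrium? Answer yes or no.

Backward induction with Union moving first.
- Soft → Management plays N1 (best of 3, -4, -2, -3); Union gets -9.
- Firm → Management plays N4 (best of -8, -6, -8, -5); Union gets 5.
- Hard → Management plays N2 (best of 3, 7, -1, -1); Union gets 6.
Maximizing over -9, 5, 6, Union chooses Hard. Subgame-perfect outcome: (Hard, N2) with payoffs (6, 7).
Under simultaneous play:
Union's best replies: N1→Firm; N2→Firm; N3→Hard; N4→Firm.
Management's best replies: Soft→N1; Firm→N4; Hard→N2.
Only (Firm, N4) has each player best-responding; Nash payoffs (5, -5).
Sequential outcome (Hard, N2) differs from the Nash profile (Firm, N4).

no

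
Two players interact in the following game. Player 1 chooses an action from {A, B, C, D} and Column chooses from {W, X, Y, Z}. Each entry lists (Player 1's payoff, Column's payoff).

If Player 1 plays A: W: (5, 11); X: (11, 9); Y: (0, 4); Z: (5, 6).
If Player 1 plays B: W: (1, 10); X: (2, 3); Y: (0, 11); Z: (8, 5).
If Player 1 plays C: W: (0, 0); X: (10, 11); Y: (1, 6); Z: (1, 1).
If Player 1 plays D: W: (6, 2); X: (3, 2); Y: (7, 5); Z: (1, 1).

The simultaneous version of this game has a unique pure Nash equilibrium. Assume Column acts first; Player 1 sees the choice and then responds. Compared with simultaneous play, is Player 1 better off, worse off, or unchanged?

better off

Player 1 best-responds to each possible Column move:
- W: BR = D, leader payoff 2.
- X: BR = A, leader payoff 9.
- Y: BR = D, leader payoff 5.
- Z: BR = B, leader payoff 5.
Column's induced payoffs are 2, 9, 5, 5, so Column commits to X. Subgame-perfect outcome: (A, X) with payoffs (11, 9).
For the simultaneous game, intersect best replies.
Player 1's best replies: W→D; X→A; Y→D; Z→B.
Column's best replies: A→W; B→Y; C→X; D→Y.
Only (D, Y) has each player best-responding; Nash payoffs (7, 5).
Player 1 earns 11 sequentially versus 7 at the Nash outcome: better off.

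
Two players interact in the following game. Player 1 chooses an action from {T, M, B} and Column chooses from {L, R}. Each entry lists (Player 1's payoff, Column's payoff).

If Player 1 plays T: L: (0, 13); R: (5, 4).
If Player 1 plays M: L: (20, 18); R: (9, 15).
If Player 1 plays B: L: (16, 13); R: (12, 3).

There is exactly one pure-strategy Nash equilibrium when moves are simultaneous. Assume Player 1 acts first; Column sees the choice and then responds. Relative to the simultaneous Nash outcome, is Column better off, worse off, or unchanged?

unchanged

Solve by backward induction (Player 1 leads).
- T: BR = L, leader payoff 0.
- M: BR = L, leader payoff 20.
- B: BR = L, leader payoff 16.
Among 0, 20, 16, the best is 20 at M. Subgame-perfect outcome: (M, L) with payoffs (20, 18).
Under simultaneous play:
Player 1's best replies: L→M; R→B.
Column's best replies: T→L; M→L; B→L.
The unique mutual best reply is (M, L), giving (20, 18).
Column earns 18 sequentially versus 18 at the Nash outcome: unchanged.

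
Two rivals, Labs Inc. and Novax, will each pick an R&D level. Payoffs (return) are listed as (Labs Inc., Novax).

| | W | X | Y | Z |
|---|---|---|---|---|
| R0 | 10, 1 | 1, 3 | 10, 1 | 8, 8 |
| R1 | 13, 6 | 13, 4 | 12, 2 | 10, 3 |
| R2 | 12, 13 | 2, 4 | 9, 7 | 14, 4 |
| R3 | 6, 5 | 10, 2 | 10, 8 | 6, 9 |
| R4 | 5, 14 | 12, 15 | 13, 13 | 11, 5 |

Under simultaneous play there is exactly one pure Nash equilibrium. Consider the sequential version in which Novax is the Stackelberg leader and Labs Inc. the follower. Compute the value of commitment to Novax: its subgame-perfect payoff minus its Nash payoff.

7

Labs Inc. best-responds to each possible Novax move:
- W: BR = R1, leader payoff 6.
- X: BR = R1, leader payoff 4.
- Y: BR = R4, leader payoff 13.
- Z: BR = R2, leader payoff 4.
Among 6, 4, 13, 4, the best is 13 at Y. Subgame-perfect outcome: (R4, Y) with payoffs (13, 13).
For the simultaneous game, intersect best replies.
Labs Inc.'s best replies: W→R1; X→R1; Y→R4; Z→R2.
Novax's best replies: R0→Z; R1→W; R2→W; R3→Z; R4→X.
Only (R1, W) has each player best-responding; Nash payoffs (13, 6).
Novax's commitment gain: 13 − 6 = 7.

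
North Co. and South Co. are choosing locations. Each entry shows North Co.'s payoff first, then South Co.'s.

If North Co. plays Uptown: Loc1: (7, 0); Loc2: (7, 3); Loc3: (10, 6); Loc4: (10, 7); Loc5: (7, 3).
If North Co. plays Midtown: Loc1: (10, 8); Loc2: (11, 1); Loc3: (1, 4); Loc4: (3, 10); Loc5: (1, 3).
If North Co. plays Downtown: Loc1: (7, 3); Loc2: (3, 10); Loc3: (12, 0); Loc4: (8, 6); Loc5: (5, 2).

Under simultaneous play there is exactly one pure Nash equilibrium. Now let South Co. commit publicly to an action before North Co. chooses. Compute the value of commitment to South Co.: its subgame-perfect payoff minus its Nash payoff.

1

Backward induction with South Co. moving first.
- Loc1: BR = Midtown, leader payoff 8.
- Loc2: BR = Midtown, leader payoff 1.
- Loc3: BR = Downtown, leader payoff 0.
- Loc4: BR = Uptown, leader payoff 7.
- Loc5: BR = Uptown, leader payoff 3.
South Co.'s induced payoffs are 8, 1, 0, 7, 3, so South Co. commits to Loc1. Subgame-perfect outcome: (Midtown, Loc1) with payoffs (10, 8).
Under simultaneous play:
North Co.'s best replies: Loc1→Midtown; Loc2→Midtown; Loc3→Downtown; Loc4→Uptown; Loc5→Uptown.
South Co.'s best replies: Uptown→Loc4; Midtown→Loc4; Downtown→Loc2.
Only (Uptown, Loc4) has each player best-responding; Nash payoffs (10, 7).
South Co.'s commitment gain: 8 − 7 = 1.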